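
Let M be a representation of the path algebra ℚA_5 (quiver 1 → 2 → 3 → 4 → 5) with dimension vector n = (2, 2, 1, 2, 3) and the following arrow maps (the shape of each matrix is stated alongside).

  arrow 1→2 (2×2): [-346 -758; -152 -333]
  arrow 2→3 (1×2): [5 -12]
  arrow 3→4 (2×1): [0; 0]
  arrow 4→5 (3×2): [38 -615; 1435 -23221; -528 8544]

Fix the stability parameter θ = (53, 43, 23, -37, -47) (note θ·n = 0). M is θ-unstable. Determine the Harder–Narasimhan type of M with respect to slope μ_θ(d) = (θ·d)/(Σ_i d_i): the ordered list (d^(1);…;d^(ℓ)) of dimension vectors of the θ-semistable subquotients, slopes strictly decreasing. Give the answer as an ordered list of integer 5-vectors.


Barcode: M ≅ I[1,2], I[1,3], I[4,5]^2, I[5,5]. HN layers by μ_θ (4 steps, strictly decreasing):
  μ^(1)=48; μ^(2)=119/3; μ^(3)=-42; μ^(4)=-47

((1, 1, 0, 0, 0); (1, 1, 1, 0, 0); (0, 0, 0, 2, 2); (0, 0, 0, 0, 1))


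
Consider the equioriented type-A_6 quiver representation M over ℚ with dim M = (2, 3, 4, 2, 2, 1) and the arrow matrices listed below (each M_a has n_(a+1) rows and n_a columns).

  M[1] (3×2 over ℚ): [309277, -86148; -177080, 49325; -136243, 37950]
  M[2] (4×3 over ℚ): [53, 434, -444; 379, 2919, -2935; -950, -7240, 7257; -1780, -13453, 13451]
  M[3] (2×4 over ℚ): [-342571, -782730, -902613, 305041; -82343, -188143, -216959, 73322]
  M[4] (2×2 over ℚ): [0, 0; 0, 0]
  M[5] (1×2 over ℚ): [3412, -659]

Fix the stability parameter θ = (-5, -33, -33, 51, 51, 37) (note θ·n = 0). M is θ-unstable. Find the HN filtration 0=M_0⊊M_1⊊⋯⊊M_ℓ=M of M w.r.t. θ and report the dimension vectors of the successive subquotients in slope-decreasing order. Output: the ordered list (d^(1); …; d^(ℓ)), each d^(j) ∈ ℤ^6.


Interval decomposition of M: I[1,4]^2, I[2,3], I[3,3], I[5,5], I[5,6].
HN type (ℓ=4): μ^(1)=51; μ^(2)=44; μ^(3)=-71/3; μ^(4)=-33

((0, 0, 0, 2, 1, 0); (0, 0, 0, 0, 1, 1); (2, 2, 2, 0, 0, 0); (0, 1, 2, 0, 0, 0))


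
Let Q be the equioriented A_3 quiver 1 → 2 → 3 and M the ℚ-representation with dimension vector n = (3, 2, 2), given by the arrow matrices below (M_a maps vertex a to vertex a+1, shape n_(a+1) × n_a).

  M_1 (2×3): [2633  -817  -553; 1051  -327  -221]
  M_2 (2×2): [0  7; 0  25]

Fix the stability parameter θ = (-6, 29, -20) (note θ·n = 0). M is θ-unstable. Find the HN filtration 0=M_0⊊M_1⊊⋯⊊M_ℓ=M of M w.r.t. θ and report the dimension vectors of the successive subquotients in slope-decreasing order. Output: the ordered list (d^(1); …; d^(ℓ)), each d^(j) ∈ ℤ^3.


Barcode: M ≅ I[1,1], I[1,2], I[1,3], I[3,3]. HN layers by μ_θ (4 steps, strictly decreasing):
  μ^(1)=29; μ^(2)=9/2; μ^(3)=-6; μ^(4)=-20

((0, 1, 0); (0, 1, 1); (3, 0, 0); (0, 0, 1))


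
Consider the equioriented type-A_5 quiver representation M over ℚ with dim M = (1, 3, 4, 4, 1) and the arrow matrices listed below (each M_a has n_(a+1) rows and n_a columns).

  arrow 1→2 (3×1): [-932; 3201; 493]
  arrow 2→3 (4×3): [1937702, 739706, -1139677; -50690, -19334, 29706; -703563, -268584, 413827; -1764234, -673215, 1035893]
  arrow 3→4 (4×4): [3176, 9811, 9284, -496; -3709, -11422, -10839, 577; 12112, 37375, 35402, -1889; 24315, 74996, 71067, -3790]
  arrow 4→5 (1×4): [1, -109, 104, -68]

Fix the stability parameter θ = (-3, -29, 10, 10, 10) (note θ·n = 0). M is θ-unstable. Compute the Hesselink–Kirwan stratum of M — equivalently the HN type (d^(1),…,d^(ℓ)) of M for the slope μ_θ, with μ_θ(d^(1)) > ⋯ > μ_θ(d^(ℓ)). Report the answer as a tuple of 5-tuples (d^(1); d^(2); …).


Interval decomposition of M: I[1,3], I[2,4], I[2,5], I[3,4], I[4,4].
HN type (ℓ=3): μ^(1)=10; μ^(2)=-16; μ^(3)=-29

((0, 0, 4, 4, 1); (1, 1, 0, 0, 0); (0, 2, 0, 0, 0))


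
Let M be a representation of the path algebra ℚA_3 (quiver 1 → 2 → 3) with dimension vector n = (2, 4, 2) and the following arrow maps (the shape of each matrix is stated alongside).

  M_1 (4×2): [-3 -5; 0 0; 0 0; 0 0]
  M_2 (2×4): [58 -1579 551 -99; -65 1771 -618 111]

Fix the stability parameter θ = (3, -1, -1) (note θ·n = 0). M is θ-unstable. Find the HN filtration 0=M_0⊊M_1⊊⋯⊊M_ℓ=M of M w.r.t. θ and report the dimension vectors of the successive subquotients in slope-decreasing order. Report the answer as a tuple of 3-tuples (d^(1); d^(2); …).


Barcode: M ≅ I[1,1], I[1,3], I[2,2]^2, I[2,3]. HN layers by μ_θ (3 steps, strictly decreasing):
  μ^(1)=3; μ^(2)=1/3; μ^(3)=-1

((1, 0, 0); (1, 1, 1); (0, 3, 1))


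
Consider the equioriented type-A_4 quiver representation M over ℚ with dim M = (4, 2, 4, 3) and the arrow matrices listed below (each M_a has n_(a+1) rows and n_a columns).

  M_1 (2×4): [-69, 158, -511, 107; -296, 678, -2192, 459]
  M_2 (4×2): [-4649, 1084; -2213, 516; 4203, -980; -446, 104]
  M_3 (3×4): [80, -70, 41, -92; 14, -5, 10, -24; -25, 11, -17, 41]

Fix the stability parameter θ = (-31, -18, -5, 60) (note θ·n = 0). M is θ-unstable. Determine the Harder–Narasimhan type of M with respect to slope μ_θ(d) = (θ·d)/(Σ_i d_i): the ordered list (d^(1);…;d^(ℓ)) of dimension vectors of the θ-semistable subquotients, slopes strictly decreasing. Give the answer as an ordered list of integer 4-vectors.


Interval decomposition of M: I[1,1]^2, I[1,4]^2, I[3,3], I[3,4].
HN type (ℓ=4): μ^(1)=60; μ^(2)=-5; μ^(3)=-18; μ^(4)=-31

((0, 0, 0, 3); (0, 0, 4, 0); (0, 2, 0, 0); (4, 0, 0, 0))


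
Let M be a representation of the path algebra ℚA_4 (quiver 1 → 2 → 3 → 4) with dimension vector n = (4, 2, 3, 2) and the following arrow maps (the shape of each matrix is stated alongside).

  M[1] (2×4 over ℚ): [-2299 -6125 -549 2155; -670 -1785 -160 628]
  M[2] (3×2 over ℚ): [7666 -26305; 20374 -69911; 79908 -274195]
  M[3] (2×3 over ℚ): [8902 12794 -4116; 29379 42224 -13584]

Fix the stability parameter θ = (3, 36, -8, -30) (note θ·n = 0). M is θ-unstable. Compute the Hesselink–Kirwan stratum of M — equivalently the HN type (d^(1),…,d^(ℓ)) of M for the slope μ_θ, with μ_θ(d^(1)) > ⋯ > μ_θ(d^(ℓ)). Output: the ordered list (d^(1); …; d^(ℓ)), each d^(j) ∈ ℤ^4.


Via rank(M_{q-1}∘⋯∘M_p): M ≅ I[1,1]^2, I[1,4]^2, I[3,3].
μ_θ-semistable layers: μ^(1)=3; μ^(2)=1/4; μ^(3)=-8

((2, 0, 0, 0); (2, 2, 2, 2); (0, 0, 1, 0))


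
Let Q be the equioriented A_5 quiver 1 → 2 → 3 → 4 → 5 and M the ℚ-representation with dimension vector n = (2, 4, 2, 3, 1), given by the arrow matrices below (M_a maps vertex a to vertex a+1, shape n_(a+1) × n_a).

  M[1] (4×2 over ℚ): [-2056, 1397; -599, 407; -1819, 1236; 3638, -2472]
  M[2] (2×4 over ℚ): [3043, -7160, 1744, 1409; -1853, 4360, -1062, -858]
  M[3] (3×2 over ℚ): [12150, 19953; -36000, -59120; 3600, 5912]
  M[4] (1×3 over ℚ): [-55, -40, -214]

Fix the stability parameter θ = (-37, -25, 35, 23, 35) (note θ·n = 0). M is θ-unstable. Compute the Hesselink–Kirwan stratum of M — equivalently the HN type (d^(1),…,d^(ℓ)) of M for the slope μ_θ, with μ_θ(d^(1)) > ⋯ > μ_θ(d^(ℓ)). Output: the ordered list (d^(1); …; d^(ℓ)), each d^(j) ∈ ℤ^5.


Via rank(M_{q-1}∘⋯∘M_p): M ≅ I[1,2], I[1,5], I[2,2], I[2,3], I[4,4]^2.
μ_θ-semistable layers: μ^(1)=35; μ^(2)=29; μ^(3)=23; μ^(4)=-25; μ^(5)=-37

((0, 0, 1, 0, 1); (0, 0, 1, 1, 0); (0, 0, 0, 2, 0); (0, 4, 0, 0, 0); (2, 0, 0, 0, 0))


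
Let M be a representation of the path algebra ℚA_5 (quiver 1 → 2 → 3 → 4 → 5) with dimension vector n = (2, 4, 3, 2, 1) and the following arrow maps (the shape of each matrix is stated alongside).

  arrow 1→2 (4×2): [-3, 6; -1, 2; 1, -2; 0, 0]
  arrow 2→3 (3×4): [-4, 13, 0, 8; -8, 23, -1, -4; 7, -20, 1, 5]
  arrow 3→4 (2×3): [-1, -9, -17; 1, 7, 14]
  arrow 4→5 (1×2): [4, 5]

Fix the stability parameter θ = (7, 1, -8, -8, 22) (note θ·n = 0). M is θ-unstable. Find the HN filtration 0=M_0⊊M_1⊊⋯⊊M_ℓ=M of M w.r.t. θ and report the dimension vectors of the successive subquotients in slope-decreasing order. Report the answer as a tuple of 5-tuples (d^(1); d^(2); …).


Interval decomposition of M: I[1,1], I[1,5], I[2,2], I[2,3], I[2,4].
HN type (ℓ=6): μ^(1)=22; μ^(2)=7; μ^(3)=1; μ^(4)=-2; μ^(5)=-7/2; μ^(6)=-5

((0, 0, 0, 0, 1); (1, 0, 0, 0, 0); (0, 1, 0, 0, 0); (1, 1, 1, 1, 0); (0, 1, 1, 0, 0); (0, 1, 1, 1, 0))


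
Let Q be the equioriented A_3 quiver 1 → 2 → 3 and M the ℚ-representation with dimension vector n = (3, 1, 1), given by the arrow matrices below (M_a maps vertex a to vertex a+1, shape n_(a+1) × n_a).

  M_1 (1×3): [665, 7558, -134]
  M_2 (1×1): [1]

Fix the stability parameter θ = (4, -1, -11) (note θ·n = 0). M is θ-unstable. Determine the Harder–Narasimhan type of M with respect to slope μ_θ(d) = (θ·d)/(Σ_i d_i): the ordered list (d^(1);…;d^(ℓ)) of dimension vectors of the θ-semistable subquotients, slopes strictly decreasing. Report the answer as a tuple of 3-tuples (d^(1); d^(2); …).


Interval decomposition of M: I[1,1]^2, I[1,3].
HN type (ℓ=2): μ^(1)=4; μ^(2)=-8/3

((2, 0, 0); (1, 1, 1))


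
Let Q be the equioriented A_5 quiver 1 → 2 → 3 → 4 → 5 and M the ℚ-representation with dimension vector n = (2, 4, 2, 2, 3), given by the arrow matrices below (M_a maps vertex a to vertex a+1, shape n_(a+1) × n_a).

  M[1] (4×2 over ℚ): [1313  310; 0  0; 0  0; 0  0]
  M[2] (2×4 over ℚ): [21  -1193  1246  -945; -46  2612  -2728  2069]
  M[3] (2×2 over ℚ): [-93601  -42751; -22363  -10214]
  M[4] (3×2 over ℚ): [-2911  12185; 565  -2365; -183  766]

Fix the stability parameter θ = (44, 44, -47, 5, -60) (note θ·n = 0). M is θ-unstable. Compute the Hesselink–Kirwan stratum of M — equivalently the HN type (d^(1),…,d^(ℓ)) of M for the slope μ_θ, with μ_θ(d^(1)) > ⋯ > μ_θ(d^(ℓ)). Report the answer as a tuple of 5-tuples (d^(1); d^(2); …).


Barcode: M ≅ I[1,1], I[1,5], I[2,2]^2, I[2,5], I[5,5]. HN layers by μ_θ (4 steps, strictly decreasing):
  μ^(1)=44; μ^(2)=-14/5; μ^(3)=-29/2; μ^(4)=-60

((1, 2, 0, 0, 0); (1, 1, 1, 1, 1); (0, 1, 1, 1, 1); (0, 0, 0, 0, 1))


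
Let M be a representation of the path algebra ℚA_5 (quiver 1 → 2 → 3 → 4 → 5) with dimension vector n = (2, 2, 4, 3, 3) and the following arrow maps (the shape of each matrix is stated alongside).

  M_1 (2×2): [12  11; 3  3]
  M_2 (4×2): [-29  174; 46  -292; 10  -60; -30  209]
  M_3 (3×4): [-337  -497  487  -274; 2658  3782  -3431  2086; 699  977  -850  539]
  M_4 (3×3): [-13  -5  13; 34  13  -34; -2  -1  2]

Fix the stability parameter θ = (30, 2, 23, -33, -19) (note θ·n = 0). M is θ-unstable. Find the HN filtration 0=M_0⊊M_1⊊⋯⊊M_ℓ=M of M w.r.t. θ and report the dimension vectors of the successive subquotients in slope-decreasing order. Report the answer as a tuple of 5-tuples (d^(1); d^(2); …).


Via rank(M_{q-1}∘⋯∘M_p): M ≅ I[1,4], I[1,5], I[3,3], I[3,5], I[5,5].
μ_θ-semistable layers: μ^(1)=23; μ^(2)=11/2; μ^(3)=3/5; μ^(4)=-29/3; μ^(5)=-19

((0, 0, 1, 0, 0); (1, 1, 1, 1, 0); (1, 1, 1, 1, 1); (0, 0, 1, 1, 1); (0, 0, 0, 0, 1))


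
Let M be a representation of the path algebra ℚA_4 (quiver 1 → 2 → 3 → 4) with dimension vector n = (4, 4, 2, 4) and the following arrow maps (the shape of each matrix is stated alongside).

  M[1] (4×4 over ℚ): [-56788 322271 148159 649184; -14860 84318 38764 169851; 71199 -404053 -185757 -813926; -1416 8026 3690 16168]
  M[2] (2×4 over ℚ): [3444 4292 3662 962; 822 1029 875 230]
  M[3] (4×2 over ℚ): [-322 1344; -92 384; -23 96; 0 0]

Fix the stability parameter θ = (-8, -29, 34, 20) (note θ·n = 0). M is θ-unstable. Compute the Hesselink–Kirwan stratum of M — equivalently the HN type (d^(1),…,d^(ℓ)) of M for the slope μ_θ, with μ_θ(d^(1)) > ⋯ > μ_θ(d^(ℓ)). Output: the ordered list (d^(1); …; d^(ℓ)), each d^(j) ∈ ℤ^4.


Via rank(M_{q-1}∘⋯∘M_p): M ≅ I[1,1], I[1,2], I[1,3], I[1,4], I[2,2], I[4,4]^3.
μ_θ-semistable layers: μ^(1)=34; μ^(2)=27; μ^(3)=20; μ^(4)=-8; μ^(5)=-37/2; μ^(6)=-29

((0, 0, 1, 0); (0, 0, 1, 1); (0, 0, 0, 3); (1, 0, 0, 0); (3, 3, 0, 0); (0, 1, 0, 0))


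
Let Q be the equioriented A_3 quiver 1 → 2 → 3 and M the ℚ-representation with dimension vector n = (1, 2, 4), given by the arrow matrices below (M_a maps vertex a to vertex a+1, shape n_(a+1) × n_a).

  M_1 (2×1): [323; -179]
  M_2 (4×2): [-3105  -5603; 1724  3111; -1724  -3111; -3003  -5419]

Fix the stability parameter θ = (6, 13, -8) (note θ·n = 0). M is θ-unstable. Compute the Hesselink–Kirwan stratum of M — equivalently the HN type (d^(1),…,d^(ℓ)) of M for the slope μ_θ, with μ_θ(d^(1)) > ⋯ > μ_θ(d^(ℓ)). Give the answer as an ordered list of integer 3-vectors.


Via rank(M_{q-1}∘⋯∘M_p): M ≅ I[1,3], I[2,3], I[3,3]^2.
μ_θ-semistable layers: μ^(1)=11/3; μ^(2)=5/2; μ^(3)=-8

((1, 1, 1); (0, 1, 1); (0, 0, 2))


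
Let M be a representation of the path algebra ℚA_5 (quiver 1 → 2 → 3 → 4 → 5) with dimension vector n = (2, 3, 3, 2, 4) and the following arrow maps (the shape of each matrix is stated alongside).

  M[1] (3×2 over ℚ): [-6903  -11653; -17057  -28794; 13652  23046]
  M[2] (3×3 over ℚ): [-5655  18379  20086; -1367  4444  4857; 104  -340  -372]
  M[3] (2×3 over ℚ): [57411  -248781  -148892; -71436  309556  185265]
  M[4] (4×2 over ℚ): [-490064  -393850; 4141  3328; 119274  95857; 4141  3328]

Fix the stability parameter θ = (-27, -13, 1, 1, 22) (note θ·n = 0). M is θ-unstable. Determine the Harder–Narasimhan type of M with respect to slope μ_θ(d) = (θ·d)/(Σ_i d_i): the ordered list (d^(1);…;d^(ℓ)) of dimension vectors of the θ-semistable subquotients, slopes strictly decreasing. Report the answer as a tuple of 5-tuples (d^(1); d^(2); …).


Barcode: M ≅ I[1,3], I[1,5], I[2,2], I[3,5], I[5,5]^2. HN layers by μ_θ (4 steps, strictly decreasing):
  μ^(1)=22; μ^(2)=1; μ^(3)=-13; μ^(4)=-27

((0, 0, 0, 0, 4); (0, 0, 3, 2, 0); (0, 3, 0, 0, 0); (2, 0, 0, 0, 0))


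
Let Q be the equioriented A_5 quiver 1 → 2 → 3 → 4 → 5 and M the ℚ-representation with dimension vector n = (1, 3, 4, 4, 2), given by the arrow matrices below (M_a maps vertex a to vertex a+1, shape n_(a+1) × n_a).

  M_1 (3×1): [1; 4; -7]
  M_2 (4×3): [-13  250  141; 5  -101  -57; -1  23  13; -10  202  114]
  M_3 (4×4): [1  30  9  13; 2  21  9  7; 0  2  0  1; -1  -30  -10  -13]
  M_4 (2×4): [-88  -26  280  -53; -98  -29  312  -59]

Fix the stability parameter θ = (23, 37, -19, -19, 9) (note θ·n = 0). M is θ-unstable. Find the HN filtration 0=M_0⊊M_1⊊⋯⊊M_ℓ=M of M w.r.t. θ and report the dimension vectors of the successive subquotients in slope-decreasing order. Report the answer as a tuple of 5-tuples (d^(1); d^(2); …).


Via rank(M_{q-1}∘⋯∘M_p): M ≅ I[1,2], I[2,5]^2, I[3,4]^2.
μ_θ-semistable layers: μ^(1)=37; μ^(2)=23; μ^(3)=9; μ^(4)=-1/3; μ^(5)=-19

((0, 1, 0, 0, 0); (1, 0, 0, 0, 0); (0, 0, 0, 0, 2); (0, 2, 2, 2, 0); (0, 0, 2, 2, 0))


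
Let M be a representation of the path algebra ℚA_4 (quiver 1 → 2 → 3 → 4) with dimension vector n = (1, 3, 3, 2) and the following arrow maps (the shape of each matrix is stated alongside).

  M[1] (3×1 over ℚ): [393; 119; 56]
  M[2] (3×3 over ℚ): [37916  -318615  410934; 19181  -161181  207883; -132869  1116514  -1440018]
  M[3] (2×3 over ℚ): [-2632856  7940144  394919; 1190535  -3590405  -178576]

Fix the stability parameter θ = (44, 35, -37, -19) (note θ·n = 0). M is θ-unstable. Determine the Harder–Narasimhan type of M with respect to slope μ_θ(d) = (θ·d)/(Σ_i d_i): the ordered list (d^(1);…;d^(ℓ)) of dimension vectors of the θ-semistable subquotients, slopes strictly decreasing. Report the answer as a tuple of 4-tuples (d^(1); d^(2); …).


Interval decomposition of M: I[1,4], I[2,3], I[2,4].
HN type (ℓ=3): μ^(1)=23/4; μ^(2)=-1; μ^(3)=-7

((1, 1, 1, 1); (0, 1, 1, 0); (0, 1, 1, 1))


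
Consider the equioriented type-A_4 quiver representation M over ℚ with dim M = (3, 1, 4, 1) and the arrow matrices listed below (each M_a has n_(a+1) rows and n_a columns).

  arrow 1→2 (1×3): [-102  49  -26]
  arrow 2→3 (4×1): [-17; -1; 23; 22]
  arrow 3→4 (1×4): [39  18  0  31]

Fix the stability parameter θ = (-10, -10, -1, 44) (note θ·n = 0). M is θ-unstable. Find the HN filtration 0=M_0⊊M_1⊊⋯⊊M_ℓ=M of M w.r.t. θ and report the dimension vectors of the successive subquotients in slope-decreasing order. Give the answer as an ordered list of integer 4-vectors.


Interval decomposition of M: I[1,1]^2, I[1,4], I[3,3]^3.
HN type (ℓ=3): μ^(1)=44; μ^(2)=-1; μ^(3)=-10

((0, 0, 0, 1); (0, 0, 4, 0); (3, 1, 0, 0))


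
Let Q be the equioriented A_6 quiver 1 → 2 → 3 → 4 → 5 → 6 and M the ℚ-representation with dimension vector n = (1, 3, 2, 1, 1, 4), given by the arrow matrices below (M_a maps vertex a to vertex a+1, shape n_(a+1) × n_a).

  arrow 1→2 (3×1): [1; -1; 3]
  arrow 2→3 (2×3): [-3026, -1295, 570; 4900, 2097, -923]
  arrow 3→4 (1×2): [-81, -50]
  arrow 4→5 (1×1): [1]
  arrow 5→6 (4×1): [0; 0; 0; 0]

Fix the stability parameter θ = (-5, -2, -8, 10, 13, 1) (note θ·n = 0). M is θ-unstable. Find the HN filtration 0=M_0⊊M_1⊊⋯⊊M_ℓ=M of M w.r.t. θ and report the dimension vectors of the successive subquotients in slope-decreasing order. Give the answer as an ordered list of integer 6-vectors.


Barcode: M ≅ I[1,5], I[2,2], I[2,3], I[6,6]^4. HN layers by μ_θ (5 steps, strictly decreasing):
  μ^(1)=13; μ^(2)=10; μ^(3)=1; μ^(4)=-2; μ^(5)=-5

((0, 0, 0, 0, 1, 0); (0, 0, 0, 1, 0, 0); (0, 0, 0, 0, 0, 4); (0, 1, 0, 0, 0, 0); (1, 2, 2, 0, 0, 0))


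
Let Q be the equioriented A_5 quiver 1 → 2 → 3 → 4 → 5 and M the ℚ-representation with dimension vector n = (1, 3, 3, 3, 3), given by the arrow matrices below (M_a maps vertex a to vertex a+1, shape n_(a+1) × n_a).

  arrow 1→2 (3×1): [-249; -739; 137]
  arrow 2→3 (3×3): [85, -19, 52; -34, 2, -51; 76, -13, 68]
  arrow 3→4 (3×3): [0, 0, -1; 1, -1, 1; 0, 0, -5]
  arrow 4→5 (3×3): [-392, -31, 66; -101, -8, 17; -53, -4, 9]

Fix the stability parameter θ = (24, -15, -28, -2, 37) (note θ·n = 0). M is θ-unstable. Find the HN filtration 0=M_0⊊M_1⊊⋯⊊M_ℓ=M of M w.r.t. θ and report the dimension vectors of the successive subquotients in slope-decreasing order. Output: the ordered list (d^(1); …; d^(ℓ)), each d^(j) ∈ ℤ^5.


Interval decomposition of M: I[1,4], I[2,3], I[2,5], I[4,5], I[5,5].
HN type (ℓ=4): μ^(1)=37; μ^(2)=-2; μ^(3)=-19/3; μ^(4)=-43/2

((0, 0, 0, 0, 3); (0, 0, 0, 3, 0); (1, 1, 1, 0, 0); (0, 2, 2, 0, 0))


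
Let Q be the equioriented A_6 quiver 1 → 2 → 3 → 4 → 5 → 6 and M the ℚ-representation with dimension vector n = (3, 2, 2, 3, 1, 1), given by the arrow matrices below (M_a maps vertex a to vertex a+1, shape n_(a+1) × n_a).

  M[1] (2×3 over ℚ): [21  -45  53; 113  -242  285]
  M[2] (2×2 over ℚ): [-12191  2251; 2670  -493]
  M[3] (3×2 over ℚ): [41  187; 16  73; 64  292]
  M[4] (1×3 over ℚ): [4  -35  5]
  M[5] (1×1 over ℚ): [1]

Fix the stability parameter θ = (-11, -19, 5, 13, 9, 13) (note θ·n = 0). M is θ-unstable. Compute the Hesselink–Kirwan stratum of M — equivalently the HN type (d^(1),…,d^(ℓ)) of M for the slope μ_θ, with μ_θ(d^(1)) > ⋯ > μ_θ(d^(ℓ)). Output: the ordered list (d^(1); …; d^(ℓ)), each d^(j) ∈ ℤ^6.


Barcode: M ≅ I[1,1], I[1,4], I[1,6], I[4,4]. HN layers by μ_θ (5 steps, strictly decreasing):
  μ^(1)=13; μ^(2)=11; μ^(3)=5; μ^(4)=-11; μ^(5)=-15

((0, 0, 0, 2, 0, 1); (0, 0, 0, 1, 1, 0); (0, 0, 2, 0, 0, 0); (1, 0, 0, 0, 0, 0); (2, 2, 0, 0, 0, 0))


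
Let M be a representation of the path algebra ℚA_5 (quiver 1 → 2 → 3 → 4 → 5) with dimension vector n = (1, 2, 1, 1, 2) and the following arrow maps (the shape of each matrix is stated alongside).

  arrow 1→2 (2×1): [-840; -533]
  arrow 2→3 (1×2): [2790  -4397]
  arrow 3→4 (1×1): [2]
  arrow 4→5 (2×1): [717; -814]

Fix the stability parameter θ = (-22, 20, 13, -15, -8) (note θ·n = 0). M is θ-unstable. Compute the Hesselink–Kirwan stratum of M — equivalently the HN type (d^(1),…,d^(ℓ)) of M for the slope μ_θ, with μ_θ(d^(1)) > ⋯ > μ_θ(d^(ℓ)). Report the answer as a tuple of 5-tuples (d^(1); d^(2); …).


Interval decomposition of M: I[1,5], I[2,2], I[5,5].
HN type (ℓ=4): μ^(1)=20; μ^(2)=5/2; μ^(3)=-8; μ^(4)=-22

((0, 1, 0, 0, 0); (0, 1, 1, 1, 1); (0, 0, 0, 0, 1); (1, 0, 0, 0, 0))


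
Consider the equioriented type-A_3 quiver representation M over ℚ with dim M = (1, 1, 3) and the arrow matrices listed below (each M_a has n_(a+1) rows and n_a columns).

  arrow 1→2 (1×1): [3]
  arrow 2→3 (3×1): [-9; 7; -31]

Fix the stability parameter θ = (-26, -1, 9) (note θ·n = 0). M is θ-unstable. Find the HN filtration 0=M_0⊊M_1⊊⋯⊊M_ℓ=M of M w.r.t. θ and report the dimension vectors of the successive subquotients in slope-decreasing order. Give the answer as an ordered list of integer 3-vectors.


Via rank(M_{q-1}∘⋯∘M_p): M ≅ I[1,3], I[3,3]^2.
μ_θ-semistable layers: μ^(1)=9; μ^(2)=-1; μ^(3)=-26

((0, 0, 3); (0, 1, 0); (1, 0, 0))


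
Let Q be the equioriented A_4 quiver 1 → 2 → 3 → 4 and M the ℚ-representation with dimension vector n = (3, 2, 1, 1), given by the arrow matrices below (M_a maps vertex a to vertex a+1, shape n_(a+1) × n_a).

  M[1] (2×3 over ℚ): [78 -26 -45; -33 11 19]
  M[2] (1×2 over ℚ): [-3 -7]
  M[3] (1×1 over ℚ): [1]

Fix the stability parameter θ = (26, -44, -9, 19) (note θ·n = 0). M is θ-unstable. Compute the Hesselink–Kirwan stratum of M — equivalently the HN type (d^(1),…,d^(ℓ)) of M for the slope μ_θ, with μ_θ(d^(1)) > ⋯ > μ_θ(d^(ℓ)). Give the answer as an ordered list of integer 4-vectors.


Via rank(M_{q-1}∘⋯∘M_p): M ≅ I[1,1], I[1,2], I[1,4].
μ_θ-semistable layers: μ^(1)=26; μ^(2)=19; μ^(3)=-9

((1, 0, 0, 0); (0, 0, 0, 1); (2, 2, 1, 0))


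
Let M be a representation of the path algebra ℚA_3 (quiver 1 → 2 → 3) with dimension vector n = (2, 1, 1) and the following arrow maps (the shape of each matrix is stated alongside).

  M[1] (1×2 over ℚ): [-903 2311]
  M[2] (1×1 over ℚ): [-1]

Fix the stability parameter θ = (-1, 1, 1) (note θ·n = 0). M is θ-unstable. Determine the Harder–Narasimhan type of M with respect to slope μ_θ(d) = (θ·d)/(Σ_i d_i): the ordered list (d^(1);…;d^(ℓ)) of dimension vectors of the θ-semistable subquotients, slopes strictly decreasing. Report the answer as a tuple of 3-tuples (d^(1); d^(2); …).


Interval decomposition of M: I[1,1], I[1,3].
HN type (ℓ=2): μ^(1)=1; μ^(2)=-1

((0, 1, 1); (2, 0, 0))


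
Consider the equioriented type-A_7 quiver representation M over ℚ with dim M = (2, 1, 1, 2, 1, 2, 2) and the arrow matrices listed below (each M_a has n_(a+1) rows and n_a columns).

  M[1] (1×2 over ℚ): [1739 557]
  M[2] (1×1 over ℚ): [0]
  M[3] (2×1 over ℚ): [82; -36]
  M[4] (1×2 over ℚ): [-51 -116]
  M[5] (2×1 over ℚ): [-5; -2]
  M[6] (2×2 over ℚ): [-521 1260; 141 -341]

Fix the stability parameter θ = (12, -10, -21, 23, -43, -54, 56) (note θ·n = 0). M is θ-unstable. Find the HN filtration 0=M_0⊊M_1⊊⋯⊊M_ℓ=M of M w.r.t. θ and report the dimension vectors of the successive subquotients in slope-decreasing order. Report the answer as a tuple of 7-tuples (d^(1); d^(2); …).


Via rank(M_{q-1}∘⋯∘M_p): M ≅ I[1,1], I[1,2], I[3,7], I[4,4], I[6,7].
μ_θ-semistable layers: μ^(1)=56; μ^(2)=23; μ^(3)=12; μ^(4)=1; μ^(5)=-95/4; μ^(6)=-54

((0, 0, 0, 0, 0, 0, 2); (0, 0, 0, 1, 0, 0, 0); (1, 0, 0, 0, 0, 0, 0); (1, 1, 0, 0, 0, 0, 0); (0, 0, 1, 1, 1, 1, 0); (0, 0, 0, 0, 0, 1, 0))


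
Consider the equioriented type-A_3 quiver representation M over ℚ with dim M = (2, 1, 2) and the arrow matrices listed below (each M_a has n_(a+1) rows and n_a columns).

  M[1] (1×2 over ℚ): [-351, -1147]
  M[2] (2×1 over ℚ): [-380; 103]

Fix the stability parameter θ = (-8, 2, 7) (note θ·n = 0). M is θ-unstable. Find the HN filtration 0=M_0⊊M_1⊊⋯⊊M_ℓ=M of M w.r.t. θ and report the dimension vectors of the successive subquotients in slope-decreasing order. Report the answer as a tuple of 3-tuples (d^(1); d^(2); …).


Barcode: M ≅ I[1,1], I[1,3], I[3,3]. HN layers by μ_θ (3 steps, strictly decreasing):
  μ^(1)=7; μ^(2)=2; μ^(3)=-8

((0, 0, 2); (0, 1, 0); (2, 0, 0))


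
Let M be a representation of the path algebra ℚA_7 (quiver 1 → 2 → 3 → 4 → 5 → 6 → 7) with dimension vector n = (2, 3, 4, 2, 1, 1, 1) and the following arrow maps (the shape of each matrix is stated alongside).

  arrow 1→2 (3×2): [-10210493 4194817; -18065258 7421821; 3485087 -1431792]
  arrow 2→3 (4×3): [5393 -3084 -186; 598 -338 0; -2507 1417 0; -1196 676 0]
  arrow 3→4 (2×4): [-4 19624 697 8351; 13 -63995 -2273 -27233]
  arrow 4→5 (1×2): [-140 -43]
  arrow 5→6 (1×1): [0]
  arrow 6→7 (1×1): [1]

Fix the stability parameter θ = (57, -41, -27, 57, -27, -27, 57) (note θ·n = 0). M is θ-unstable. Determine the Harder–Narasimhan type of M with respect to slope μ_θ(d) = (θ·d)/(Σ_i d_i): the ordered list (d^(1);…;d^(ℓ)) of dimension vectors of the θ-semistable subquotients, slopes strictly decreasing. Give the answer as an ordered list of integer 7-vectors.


Interval decomposition of M: I[1,4], I[1,5], I[2,2], I[3,3]^2, I[6,7].
HN type (ℓ=5): μ^(1)=57; μ^(2)=15; μ^(3)=-11/3; μ^(4)=-27; μ^(5)=-41

((0, 0, 0, 1, 0, 0, 1); (0, 0, 0, 1, 1, 0, 0); (2, 2, 2, 0, 0, 0, 0); (0, 0, 2, 0, 0, 1, 0); (0, 1, 0, 0, 0, 0, 0))


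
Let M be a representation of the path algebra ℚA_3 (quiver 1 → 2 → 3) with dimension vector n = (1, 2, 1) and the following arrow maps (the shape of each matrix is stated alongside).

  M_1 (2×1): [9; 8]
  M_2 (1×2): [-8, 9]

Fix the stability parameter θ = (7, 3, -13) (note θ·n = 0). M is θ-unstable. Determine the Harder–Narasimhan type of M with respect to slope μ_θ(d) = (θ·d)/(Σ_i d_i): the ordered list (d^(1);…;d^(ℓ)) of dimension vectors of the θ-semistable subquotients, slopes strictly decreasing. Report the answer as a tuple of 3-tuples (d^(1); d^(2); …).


Barcode: M ≅ I[1,2], I[2,3]. HN layers by μ_θ (2 steps, strictly decreasing):
  μ^(1)=5; μ^(2)=-5

((1, 1, 0); (0, 1, 1))


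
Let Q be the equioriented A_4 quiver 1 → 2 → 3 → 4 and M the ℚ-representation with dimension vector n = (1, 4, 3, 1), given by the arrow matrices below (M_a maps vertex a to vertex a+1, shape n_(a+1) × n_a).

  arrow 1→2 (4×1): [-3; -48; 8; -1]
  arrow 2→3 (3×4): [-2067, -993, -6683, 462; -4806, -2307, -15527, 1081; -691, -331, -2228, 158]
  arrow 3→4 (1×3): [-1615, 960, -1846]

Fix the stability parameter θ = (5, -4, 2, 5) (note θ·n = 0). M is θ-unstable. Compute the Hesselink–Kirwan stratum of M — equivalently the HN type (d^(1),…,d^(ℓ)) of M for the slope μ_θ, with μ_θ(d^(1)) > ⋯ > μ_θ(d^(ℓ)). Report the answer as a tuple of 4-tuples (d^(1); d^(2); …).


Barcode: M ≅ I[1,4], I[2,2], I[2,3]^2. HN layers by μ_θ (4 steps, strictly decreasing):
  μ^(1)=5; μ^(2)=2; μ^(3)=1/2; μ^(4)=-4

((0, 0, 0, 1); (0, 0, 3, 0); (1, 1, 0, 0); (0, 3, 0, 0))


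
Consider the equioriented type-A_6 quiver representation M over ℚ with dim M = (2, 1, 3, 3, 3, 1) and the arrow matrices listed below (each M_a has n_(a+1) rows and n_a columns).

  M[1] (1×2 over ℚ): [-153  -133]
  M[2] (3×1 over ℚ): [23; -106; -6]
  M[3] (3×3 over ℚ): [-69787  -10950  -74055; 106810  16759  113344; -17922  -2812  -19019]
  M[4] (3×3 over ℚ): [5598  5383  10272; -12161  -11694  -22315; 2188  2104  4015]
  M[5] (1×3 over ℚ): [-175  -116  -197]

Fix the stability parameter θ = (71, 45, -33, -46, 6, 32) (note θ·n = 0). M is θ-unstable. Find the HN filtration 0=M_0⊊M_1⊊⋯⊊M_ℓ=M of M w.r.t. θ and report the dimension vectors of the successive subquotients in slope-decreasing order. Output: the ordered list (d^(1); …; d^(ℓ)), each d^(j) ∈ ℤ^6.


Interval decomposition of M: I[1,1], I[1,6], I[3,5]^2.
HN type (ℓ=5): μ^(1)=71; μ^(2)=32; μ^(3)=43/5; μ^(4)=6; μ^(5)=-79/2

((1, 0, 0, 0, 0, 0); (0, 0, 0, 0, 0, 1); (1, 1, 1, 1, 1, 0); (0, 0, 0, 0, 2, 0); (0, 0, 2, 2, 0, 0))


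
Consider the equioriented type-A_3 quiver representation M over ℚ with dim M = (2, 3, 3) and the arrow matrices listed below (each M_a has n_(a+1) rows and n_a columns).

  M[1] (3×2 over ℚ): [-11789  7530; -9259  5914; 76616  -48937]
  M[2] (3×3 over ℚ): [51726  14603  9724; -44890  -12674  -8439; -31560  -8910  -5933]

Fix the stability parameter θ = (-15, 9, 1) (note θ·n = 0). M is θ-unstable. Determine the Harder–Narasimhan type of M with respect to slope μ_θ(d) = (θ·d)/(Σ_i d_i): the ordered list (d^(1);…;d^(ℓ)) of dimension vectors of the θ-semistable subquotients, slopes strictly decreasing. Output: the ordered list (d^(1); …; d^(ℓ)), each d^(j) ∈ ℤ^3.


Via rank(M_{q-1}∘⋯∘M_p): M ≅ I[1,3]^2, I[2,3].
μ_θ-semistable layers: μ^(1)=5; μ^(2)=-15

((0, 3, 3); (2, 0, 0))


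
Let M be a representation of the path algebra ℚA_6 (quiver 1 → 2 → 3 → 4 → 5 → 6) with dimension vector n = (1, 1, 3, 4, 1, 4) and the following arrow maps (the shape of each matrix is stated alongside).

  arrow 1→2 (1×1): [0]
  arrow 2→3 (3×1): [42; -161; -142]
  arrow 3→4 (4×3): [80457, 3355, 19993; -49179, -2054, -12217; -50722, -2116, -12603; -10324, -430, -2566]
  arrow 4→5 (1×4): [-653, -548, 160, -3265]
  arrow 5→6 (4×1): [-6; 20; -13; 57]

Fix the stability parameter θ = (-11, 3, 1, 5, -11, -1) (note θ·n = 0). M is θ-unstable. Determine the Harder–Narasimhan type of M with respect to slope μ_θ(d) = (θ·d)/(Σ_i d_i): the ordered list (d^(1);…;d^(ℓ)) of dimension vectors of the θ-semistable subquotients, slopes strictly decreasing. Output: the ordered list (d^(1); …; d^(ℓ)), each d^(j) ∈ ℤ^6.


Via rank(M_{q-1}∘⋯∘M_p): M ≅ I[1,1], I[2,6], I[3,4]^2, I[4,4], I[6,6]^3.
μ_θ-semistable layers: μ^(1)=5; μ^(2)=1; μ^(3)=-3/5; μ^(4)=-1; μ^(5)=-11

((0, 0, 0, 3, 0, 0); (0, 0, 2, 0, 0, 0); (0, 1, 1, 1, 1, 1); (0, 0, 0, 0, 0, 3); (1, 0, 0, 0, 0, 0))


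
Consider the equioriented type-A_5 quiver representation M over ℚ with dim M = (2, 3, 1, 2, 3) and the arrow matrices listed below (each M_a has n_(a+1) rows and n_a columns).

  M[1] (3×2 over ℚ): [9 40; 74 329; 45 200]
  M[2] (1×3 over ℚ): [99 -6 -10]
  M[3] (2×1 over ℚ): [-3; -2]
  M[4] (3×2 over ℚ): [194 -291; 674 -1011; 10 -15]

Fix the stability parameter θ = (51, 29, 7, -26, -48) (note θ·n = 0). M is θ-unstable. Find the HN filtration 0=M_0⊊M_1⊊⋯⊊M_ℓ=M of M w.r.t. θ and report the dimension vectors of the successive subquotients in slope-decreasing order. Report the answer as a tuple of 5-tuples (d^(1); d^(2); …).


Via rank(M_{q-1}∘⋯∘M_p): M ≅ I[1,2], I[1,4], I[2,2], I[4,5], I[5,5]^2.
μ_θ-semistable layers: μ^(1)=40; μ^(2)=29; μ^(3)=61/4; μ^(4)=-37; μ^(5)=-48

((1, 1, 0, 0, 0); (0, 1, 0, 0, 0); (1, 1, 1, 1, 0); (0, 0, 0, 1, 1); (0, 0, 0, 0, 2))


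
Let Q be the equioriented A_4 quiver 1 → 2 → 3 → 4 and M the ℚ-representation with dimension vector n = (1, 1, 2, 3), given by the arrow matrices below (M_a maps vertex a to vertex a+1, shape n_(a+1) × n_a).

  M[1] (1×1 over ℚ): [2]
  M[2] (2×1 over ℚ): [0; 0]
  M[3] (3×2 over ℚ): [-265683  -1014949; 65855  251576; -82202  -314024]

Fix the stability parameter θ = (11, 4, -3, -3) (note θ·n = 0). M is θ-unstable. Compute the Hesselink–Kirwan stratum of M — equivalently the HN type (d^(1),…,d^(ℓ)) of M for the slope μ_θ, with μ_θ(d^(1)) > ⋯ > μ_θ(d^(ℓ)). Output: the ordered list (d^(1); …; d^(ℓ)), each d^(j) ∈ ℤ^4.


Barcode: M ≅ I[1,2], I[3,4]^2, I[4,4]. HN layers by μ_θ (2 steps, strictly decreasing):
  μ^(1)=15/2; μ^(2)=-3

((1, 1, 0, 0); (0, 0, 2, 3))


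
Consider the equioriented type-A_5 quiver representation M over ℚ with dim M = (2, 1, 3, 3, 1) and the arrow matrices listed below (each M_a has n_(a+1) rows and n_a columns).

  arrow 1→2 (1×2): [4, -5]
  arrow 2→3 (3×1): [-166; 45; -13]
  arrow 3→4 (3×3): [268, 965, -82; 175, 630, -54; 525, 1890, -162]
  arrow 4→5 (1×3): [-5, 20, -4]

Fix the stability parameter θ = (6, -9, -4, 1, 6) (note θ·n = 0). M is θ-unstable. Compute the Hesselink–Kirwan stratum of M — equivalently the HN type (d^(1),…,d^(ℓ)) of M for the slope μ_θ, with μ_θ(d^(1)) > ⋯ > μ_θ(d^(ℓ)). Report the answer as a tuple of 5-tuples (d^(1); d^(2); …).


Barcode: M ≅ I[1,1], I[1,5], I[3,3], I[3,4], I[4,4]. HN layers by μ_θ (4 steps, strictly decreasing):
  μ^(1)=6; μ^(2)=1; μ^(3)=-7/3; μ^(4)=-4

((1, 0, 0, 0, 1); (0, 0, 0, 3, 0); (1, 1, 1, 0, 0); (0, 0, 2, 0, 0))


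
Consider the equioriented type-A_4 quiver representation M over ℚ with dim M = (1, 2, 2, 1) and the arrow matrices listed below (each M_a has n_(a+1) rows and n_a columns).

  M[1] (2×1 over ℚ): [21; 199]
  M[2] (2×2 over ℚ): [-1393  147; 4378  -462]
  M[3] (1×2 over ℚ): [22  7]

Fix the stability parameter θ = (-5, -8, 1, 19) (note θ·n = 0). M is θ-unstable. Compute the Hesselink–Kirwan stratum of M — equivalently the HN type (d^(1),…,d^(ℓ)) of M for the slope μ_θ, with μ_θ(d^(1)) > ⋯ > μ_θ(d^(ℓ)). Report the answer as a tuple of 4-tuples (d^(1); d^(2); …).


Barcode: M ≅ I[1,2], I[2,3], I[3,4]. HN layers by μ_θ (4 steps, strictly decreasing):
  μ^(1)=19; μ^(2)=1; μ^(3)=-13/2; μ^(4)=-8

((0, 0, 0, 1); (0, 0, 2, 0); (1, 1, 0, 0); (0, 1, 0, 0))


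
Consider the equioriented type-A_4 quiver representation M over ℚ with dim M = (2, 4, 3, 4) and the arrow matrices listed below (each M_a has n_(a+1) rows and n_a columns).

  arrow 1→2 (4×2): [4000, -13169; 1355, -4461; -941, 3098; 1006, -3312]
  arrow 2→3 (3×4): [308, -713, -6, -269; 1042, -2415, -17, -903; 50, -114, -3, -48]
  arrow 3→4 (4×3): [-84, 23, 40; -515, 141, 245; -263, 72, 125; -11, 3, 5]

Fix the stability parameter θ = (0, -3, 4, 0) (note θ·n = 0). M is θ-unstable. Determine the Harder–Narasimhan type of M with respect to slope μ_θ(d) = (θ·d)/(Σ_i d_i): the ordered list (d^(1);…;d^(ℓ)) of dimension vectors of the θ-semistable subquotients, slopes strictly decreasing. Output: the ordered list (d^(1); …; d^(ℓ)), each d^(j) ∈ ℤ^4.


Interval decomposition of M: I[1,3], I[1,4], I[2,2], I[2,4], I[4,4]^2.
HN type (ℓ=5): μ^(1)=4; μ^(2)=2; μ^(3)=0; μ^(4)=-3/2; μ^(5)=-3

((0, 0, 1, 0); (0, 0, 2, 2); (0, 0, 0, 2); (2, 2, 0, 0); (0, 2, 0, 0))


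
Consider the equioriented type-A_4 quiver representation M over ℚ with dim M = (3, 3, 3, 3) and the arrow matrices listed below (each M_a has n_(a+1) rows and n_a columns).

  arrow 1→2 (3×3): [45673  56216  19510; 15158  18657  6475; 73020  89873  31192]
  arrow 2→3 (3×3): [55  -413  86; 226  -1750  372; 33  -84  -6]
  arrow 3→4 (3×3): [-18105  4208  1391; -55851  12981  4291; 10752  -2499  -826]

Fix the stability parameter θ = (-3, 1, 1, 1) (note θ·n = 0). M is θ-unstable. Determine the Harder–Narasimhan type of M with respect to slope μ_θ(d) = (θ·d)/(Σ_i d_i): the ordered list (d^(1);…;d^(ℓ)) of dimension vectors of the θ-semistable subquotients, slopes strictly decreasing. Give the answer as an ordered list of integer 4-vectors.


Barcode: M ≅ I[1,2], I[1,3], I[1,4], I[3,4], I[4,4]. HN layers by μ_θ (2 steps, strictly decreasing):
  μ^(1)=1; μ^(2)=-3

((0, 3, 3, 3); (3, 0, 0, 0))


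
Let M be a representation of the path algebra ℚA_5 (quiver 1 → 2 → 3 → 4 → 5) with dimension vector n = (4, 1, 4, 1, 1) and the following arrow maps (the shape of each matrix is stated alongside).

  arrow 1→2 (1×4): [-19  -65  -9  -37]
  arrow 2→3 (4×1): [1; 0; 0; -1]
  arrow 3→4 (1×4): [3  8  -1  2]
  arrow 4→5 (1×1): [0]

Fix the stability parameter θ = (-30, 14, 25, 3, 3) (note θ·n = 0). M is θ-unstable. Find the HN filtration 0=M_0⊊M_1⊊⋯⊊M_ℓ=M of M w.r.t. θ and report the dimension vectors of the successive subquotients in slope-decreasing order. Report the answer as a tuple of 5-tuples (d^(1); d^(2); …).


Barcode: M ≅ I[1,1]^3, I[1,4], I[3,3]^3, I[5,5]. HN layers by μ_θ (4 steps, strictly decreasing):
  μ^(1)=25; μ^(2)=14; μ^(3)=3; μ^(4)=-30

((0, 0, 3, 0, 0); (0, 1, 1, 1, 0); (0, 0, 0, 0, 1); (4, 0, 0, 0, 0))


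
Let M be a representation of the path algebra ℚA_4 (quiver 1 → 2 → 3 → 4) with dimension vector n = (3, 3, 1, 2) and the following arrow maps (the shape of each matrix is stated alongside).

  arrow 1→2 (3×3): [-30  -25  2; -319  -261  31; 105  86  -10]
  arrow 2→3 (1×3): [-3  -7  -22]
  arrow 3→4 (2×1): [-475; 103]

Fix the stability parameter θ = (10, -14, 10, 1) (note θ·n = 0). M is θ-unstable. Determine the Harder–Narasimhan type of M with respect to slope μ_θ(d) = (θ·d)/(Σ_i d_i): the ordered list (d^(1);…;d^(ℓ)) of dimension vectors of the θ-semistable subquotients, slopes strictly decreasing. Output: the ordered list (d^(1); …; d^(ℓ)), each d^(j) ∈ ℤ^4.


Interval decomposition of M: I[1,2]^2, I[1,4], I[4,4].
HN type (ℓ=3): μ^(1)=11/2; μ^(2)=1; μ^(3)=-2

((0, 0, 1, 1); (0, 0, 0, 1); (3, 3, 0, 0))


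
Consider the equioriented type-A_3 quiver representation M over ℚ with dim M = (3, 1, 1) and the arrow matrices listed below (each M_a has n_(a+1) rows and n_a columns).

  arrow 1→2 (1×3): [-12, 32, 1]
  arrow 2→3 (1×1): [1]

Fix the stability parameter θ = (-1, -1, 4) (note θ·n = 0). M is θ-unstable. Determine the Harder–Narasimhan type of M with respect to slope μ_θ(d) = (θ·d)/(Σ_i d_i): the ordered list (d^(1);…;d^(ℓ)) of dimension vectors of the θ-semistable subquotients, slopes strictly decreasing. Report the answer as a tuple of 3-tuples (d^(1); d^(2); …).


Interval decomposition of M: I[1,1]^2, I[1,3].
HN type (ℓ=2): μ^(1)=4; μ^(2)=-1

((0, 0, 1); (3, 1, 0))


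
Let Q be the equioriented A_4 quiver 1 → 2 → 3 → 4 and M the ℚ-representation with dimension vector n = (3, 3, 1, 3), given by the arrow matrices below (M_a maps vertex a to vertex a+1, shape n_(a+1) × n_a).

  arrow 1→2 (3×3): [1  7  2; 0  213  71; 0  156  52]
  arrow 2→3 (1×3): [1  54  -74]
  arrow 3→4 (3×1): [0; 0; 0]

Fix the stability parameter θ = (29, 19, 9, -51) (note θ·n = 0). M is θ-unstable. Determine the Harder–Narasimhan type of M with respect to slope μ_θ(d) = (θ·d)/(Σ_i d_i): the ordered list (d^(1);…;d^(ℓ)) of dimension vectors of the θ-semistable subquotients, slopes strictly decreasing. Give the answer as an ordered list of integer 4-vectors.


Barcode: M ≅ I[1,1], I[1,2], I[1,3], I[2,2], I[4,4]^3. HN layers by μ_θ (4 steps, strictly decreasing):
  μ^(1)=29; μ^(2)=24; μ^(3)=19; μ^(4)=-51

((1, 0, 0, 0); (1, 1, 0, 0); (1, 2, 1, 0); (0, 0, 0, 3))


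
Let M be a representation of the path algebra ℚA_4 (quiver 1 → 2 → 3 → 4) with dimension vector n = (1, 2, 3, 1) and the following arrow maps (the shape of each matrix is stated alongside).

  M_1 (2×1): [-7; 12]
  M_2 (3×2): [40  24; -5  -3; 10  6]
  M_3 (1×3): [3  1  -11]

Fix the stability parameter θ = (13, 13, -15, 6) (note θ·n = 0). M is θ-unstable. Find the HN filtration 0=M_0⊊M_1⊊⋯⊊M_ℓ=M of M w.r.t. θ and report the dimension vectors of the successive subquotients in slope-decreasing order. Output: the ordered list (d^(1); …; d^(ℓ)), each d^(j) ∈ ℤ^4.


Via rank(M_{q-1}∘⋯∘M_p): M ≅ I[1,4], I[2,2], I[3,3]^2.
μ_θ-semistable layers: μ^(1)=13; μ^(2)=6; μ^(3)=11/3; μ^(4)=-15

((0, 1, 0, 0); (0, 0, 0, 1); (1, 1, 1, 0); (0, 0, 2, 0))


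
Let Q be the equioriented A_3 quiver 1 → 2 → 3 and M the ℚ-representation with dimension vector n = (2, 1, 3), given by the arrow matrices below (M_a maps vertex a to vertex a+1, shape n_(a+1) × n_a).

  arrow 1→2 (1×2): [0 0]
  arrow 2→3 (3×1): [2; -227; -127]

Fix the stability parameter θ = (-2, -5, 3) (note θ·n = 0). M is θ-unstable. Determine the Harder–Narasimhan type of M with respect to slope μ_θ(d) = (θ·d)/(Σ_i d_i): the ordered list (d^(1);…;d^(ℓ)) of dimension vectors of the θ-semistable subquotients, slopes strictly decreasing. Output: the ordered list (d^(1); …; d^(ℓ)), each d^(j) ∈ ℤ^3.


Via rank(M_{q-1}∘⋯∘M_p): M ≅ I[1,1]^2, I[2,3], I[3,3]^2.
μ_θ-semistable layers: μ^(1)=3; μ^(2)=-2; μ^(3)=-5

((0, 0, 3); (2, 0, 0); (0, 1, 0))
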